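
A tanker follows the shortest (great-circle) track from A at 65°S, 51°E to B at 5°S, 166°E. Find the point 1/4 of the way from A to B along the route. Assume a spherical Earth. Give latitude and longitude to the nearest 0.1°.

≈ 64.2°S, 108.8°E

Convert each endpoint to a unit vector on the sphere (x = cos φ cos λ, y = cos φ sin λ, z = sin φ).
The central angle between the endpoints is δ = arccos(p₁·p₂) ≈ 1.670 rad (95.7°).
Interpolate at f = 1/4 with slerp weights a = sin((1−f)δ)/sin δ ≈ 0.954, b = sin(fδ)/sin δ ≈ 0.407.
p = a·p₁ + b·p₂ ≈ (-0.140, 0.412, -0.901); φ = arcsin(p_z) ≈ -64.23°, λ = atan2(p_y, p_x) ≈ 108.78°.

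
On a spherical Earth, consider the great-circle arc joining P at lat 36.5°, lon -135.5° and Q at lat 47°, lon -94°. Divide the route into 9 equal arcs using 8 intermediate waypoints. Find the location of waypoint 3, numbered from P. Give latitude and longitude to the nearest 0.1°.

Write both endpoints as unit vectors p₁, p₂ with components (cos φ cos λ, cos φ sin λ, sin φ).
The central angle between the endpoints is δ = arccos(p₁·p₂) ≈ 0.563 rad (32.3°).
Interpolate at f = 3/9 with slerp weights a = sin((1−f)δ)/sin δ ≈ 0.687, b = sin(fδ)/sin δ ≈ 0.350.
p = a·p₁ + b·p₂ ≈ (-0.410, -0.625, 0.664); φ = arcsin(p_z) ≈ 41.62°, λ = atan2(p_y, p_x) ≈ -123.30°.

≈ lat 41.6°, lon -123.3°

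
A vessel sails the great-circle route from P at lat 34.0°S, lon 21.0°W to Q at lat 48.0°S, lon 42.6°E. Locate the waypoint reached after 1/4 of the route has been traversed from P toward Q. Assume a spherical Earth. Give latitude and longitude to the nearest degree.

≈ lat 41°S, lon 8°W

The haversine formula gives a central angle δ ≈ 0.847 rad (48.5°) between the endpoints.
Interpolate at f = 1/4 with slerp weights a = sin((1−f)δ)/sin δ ≈ 0.792, b = sin(fδ)/sin δ ≈ 0.280.
p = a·p₁ + b·p₂ ≈ (0.751, -0.108, -0.651); φ = arcsin(p_z) ≈ -40.64°, λ = atan2(p_y, p_x) ≈ -8.20°.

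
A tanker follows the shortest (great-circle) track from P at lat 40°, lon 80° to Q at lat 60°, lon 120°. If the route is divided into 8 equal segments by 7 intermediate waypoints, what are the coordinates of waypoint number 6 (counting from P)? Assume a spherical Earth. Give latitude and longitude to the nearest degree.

≈ lat 56°, lon 106°

Write both endpoints as unit vectors p₁, p₂ with components (cos φ cos λ, cos φ sin λ, sin φ).
The central angle between the endpoints is δ = arccos(p₁·p₂) ≈ 0.555 rad (31.8°).
Interpolate at f = 6/8 with slerp weights a = sin((1−f)δ)/sin δ ≈ 0.262, b = sin(fδ)/sin δ ≈ 0.767.
p = a·p₁ + b·p₂ ≈ (-0.157, 0.530, 0.833); φ = arcsin(p_z) ≈ 56.43°, λ = atan2(p_y, p_x) ≈ 106.48°.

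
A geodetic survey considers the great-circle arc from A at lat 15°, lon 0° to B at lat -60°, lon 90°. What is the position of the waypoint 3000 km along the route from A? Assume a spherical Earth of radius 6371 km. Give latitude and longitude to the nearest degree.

≈ lat -8°, lon 14°

Convert each endpoint to a unit vector on the sphere (x = cos φ cos λ, y = cos φ sin λ, z = sin φ).
The central angle between the endpoints is δ = arccos(p₁·p₂) ≈ 1.797 rad (103.0°). The total great-circle distance is δ·R ≈ 1.797 × 6371 ≈ 11448 km, so the target fraction is f = 3000/11448 ≈ 0.262.
Interpolate at f ≈ 0.262 with slerp weights a = sin((1−f)δ)/sin δ ≈ 0.996, b = sin(fδ)/sin δ ≈ 0.466.
p = a·p₁ + b·p₂ ≈ (0.962, 0.233, -0.145); φ = arcsin(p_z) ≈ -8.37°, λ = atan2(p_y, p_x) ≈ 13.61°.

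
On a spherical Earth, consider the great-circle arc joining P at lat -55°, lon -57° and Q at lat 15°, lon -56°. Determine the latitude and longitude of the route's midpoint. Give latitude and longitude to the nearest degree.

Write both endpoints as unit vectors p₁, p₂ with components (cos φ cos λ, cos φ sin λ, sin φ).
The central angle between the endpoints is δ = arccos(p₁·p₂) ≈ 1.222 rad (70.0°).
Interpolate at f = 1/2 with slerp weights a = sin((1−f)δ)/sin δ ≈ 0.610, b = sin(fδ)/sin δ ≈ 0.610.
p = a·p₁ + b·p₂ ≈ (0.520, -0.782, -0.342); φ = arcsin(p_z) ≈ -20.00°, λ = atan2(p_y, p_x) ≈ -56.37°.

≈ lat -20°, lon -56°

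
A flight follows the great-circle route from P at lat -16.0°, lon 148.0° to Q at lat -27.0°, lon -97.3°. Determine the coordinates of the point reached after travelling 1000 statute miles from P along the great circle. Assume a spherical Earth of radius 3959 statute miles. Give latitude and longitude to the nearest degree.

Convert each endpoint to a unit vector on the sphere (x = cos φ cos λ, y = cos φ sin λ, z = sin φ).
The central angle between the endpoints is δ = arccos(p₁·p₂) ≈ 1.806 rad (103.5°). The total great-circle distance is δ·R ≈ 1.806 × 3959 ≈ 7149 mi, so the target fraction is f = 1000/7149 ≈ 0.140.
Interpolate at f ≈ 0.140 with slerp weights a = sin((1−f)δ)/sin δ ≈ 1.028, b = sin(fδ)/sin δ ≈ 0.257.
p = a·p₁ + b·p₂ ≈ (-0.867, 0.297, -0.400); φ = arcsin(p_z) ≈ -23.58°, λ = atan2(p_y, p_x) ≈ 161.12°.

≈ lat -24°, lon 161°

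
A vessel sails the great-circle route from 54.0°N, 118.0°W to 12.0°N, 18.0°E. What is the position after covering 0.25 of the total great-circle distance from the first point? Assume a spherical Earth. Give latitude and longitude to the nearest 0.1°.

Convert each endpoint to a unit vector on the sphere (x = cos φ cos λ, y = cos φ sin λ, z = sin φ).
The central angle between the endpoints is δ = arccos(p₁·p₂) ≈ 1.819 rad (104.2°).
Interpolate at f = 0.25 with slerp weights a = sin((1−f)δ)/sin δ ≈ 1.010, b = sin(fδ)/sin δ ≈ 0.453.
p = a·p₁ + b·p₂ ≈ (0.143, -0.387, 0.911); φ = arcsin(p_z) ≈ 65.64°, λ = atan2(p_y, p_x) ≈ -69.74°.

≈ 65.6°N, 69.7°W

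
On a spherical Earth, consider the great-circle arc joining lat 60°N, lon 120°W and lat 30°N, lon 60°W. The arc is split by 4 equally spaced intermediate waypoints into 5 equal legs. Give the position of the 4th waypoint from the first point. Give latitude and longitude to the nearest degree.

≈ lat 38°N, lon 67°W

The haversine formula gives a central angle δ ≈ 0.864 rad (49.5°) between the endpoints.
Interpolate at f = 4/5 with slerp weights a = sin((1−f)δ)/sin δ ≈ 0.226, b = sin(fδ)/sin δ ≈ 0.838.
p = a·p₁ + b·p₂ ≈ (0.306, -0.727, 0.615); φ = arcsin(p_z) ≈ 37.95°, λ = atan2(p_y, p_x) ≈ -67.13°.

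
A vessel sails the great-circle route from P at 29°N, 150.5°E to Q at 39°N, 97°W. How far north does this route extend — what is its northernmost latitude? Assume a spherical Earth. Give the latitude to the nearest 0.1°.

≈ 51.1°N

The great circle lies in the plane with unit normal n̂ = (p₁ × p₂)/|p₁ × p₂|.
Here n̂_z ≈ +0.629; the vertex latitude is φ_max = arccos|n̂_z| ≈ 51.1°.
Check via Clairaut: cos φ_max = |cos φ₁| · sin C = cos(29.0°)·sin(45.9°) ≈ 0.629, again giving ≈ 51.1°.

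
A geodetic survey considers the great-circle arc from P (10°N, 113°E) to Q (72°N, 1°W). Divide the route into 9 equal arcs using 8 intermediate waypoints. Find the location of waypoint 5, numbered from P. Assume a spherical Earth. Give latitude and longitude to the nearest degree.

≈ (56°N, 91°E)

The haversine formula gives a central angle δ ≈ 1.529 rad (87.6°) between the endpoints.
Interpolate at f = 5/9 with slerp weights a = sin((1−f)δ)/sin δ ≈ 0.629, b = sin(fδ)/sin δ ≈ 0.752.
p = a·p₁ + b·p₂ ≈ (-0.010, 0.566, 0.824); φ = arcsin(p_z) ≈ 55.50°, λ = atan2(p_y, p_x) ≈ 90.99°.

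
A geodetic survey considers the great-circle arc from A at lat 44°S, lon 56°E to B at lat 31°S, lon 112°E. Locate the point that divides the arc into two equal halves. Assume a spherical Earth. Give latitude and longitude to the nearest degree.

Convert each endpoint to a unit vector on the sphere (x = cos φ cos λ, y = cos φ sin λ, z = sin φ).
The central angle between the endpoints is δ = arccos(p₁·p₂) ≈ 0.792 rad (45.4°).
Interpolate at f = 1/2 with slerp weights a = sin((1−f)δ)/sin δ ≈ 0.542, b = sin(fδ)/sin δ ≈ 0.542.
p = a·p₁ + b·p₂ ≈ (0.044, 0.754, -0.656); φ = arcsin(p_z) ≈ -40.96°, λ = atan2(p_y, p_x) ≈ 86.66°.

≈ lat 41°S, lon 87°E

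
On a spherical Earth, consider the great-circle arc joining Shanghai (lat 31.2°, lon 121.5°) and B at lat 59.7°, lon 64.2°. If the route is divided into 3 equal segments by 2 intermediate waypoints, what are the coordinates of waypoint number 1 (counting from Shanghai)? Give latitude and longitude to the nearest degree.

≈ lat 43°, lon 109°

Convert each endpoint to a unit vector on the sphere (x = cos φ cos λ, y = cos φ sin λ, z = sin φ).
The central angle between the endpoints is δ = arccos(p₁·p₂) ≈ 0.822 rad (47.1°).
Interpolate at f = 1/3 with slerp weights a = sin((1−f)δ)/sin δ ≈ 0.711, b = sin(fδ)/sin δ ≈ 0.369.
p = a·p₁ + b·p₂ ≈ (-0.237, 0.687, 0.687); φ = arcsin(p_z) ≈ 43.43°, λ = atan2(p_y, p_x) ≈ 109.03°.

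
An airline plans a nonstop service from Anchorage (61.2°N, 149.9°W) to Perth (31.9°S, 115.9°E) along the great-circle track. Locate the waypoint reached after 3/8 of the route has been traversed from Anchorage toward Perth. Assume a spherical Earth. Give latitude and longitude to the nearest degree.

≈ 33°N, 155°E

Convert each endpoint to a unit vector on the sphere (x = cos φ cos λ, y = cos φ sin λ, z = sin φ).
The central angle between the endpoints is δ = arccos(p₁·p₂) ≈ 2.086 rad (119.5°).
Interpolate at f = 3/8 with slerp weights a = sin((1−f)δ)/sin δ ≈ 1.109, b = sin(fδ)/sin δ ≈ 0.810.
p = a·p₁ + b·p₂ ≈ (-0.763, 0.351, 0.543); φ = arcsin(p_z) ≈ 32.92°, λ = atan2(p_y, p_x) ≈ 155.29°.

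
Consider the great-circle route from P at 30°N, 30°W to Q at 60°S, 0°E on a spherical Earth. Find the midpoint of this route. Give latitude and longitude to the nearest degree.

≈ 15°S, 19°W

Convert each endpoint to a unit vector on the sphere (x = cos φ cos λ, y = cos φ sin λ, z = sin φ).
The central angle between the endpoints is δ = arccos(p₁·p₂) ≈ 1.629 rad (93.3°).
Interpolate at f = 1/2 with slerp weights a = sin((1−f)δ)/sin δ ≈ 0.729, b = sin(fδ)/sin δ ≈ 0.729.
p = a·p₁ + b·p₂ ≈ (0.911, -0.315, -0.267); φ = arcsin(p_z) ≈ -15.47°, λ = atan2(p_y, p_x) ≈ -19.11°.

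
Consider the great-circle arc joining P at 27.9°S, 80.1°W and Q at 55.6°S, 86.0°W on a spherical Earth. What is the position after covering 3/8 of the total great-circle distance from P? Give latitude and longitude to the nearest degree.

The haversine formula gives a central angle δ ≈ 0.489 rad (28.0°) between the endpoints.
Interpolate at f = 3/8 with slerp weights a = sin((1−f)δ)/sin δ ≈ 0.641, b = sin(fδ)/sin δ ≈ 0.388.
p = a·p₁ + b·p₂ ≈ (0.113, -0.776, -0.620); φ = arcsin(p_z) ≈ -38.32°, λ = atan2(p_y, p_x) ≈ -81.75°.

≈ 38°S, 82°W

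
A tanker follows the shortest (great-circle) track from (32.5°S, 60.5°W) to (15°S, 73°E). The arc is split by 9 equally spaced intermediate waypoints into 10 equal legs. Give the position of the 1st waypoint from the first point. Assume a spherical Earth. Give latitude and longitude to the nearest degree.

≈ (39°S, 49°W)

Write both endpoints as unit vectors p₁, p₂ with components (cos φ cos λ, cos φ sin λ, sin φ).
The central angle between the endpoints is δ = arccos(p₁·p₂) ≈ 2.006 rad (114.9°).
Interpolate at f = 1/10 with slerp weights a = sin((1−f)δ)/sin δ ≈ 1.073, b = sin(fδ)/sin δ ≈ 0.220.
p = a·p₁ + b·p₂ ≈ (0.508, -0.584, -0.633); φ = arcsin(p_z) ≈ -39.29°, λ = atan2(p_y, p_x) ≈ -49.02°.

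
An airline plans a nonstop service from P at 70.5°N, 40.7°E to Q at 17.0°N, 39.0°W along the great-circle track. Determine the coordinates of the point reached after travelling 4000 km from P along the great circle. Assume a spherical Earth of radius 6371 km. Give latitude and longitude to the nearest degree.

≈ 49°N, 22°W

Convert each endpoint to a unit vector on the sphere (x = cos φ cos λ, y = cos φ sin λ, z = sin φ).
The central angle between the endpoints is δ = arccos(p₁·p₂) ≈ 1.232 rad (70.6°). The total great-circle distance is δ·R ≈ 1.232 × 6371 ≈ 7847 km, so the target fraction is f = 4000/7847 ≈ 0.510.
Interpolate at f ≈ 0.510 with slerp weights a = sin((1−f)δ)/sin δ ≈ 0.602, b = sin(fδ)/sin δ ≈ 0.623.
p = a·p₁ + b·p₂ ≈ (0.615, -0.244, 0.750); φ = arcsin(p_z) ≈ 48.56°, λ = atan2(p_y, p_x) ≈ -21.62°.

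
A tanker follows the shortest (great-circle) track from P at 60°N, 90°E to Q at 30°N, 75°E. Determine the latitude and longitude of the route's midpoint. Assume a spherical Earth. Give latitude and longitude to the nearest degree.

The haversine formula gives a central angle δ ≈ 0.552 rad (31.6°) between the endpoints.
Interpolate at f = 1/2 with slerp weights a = sin((1−f)δ)/sin δ ≈ 0.520, b = sin(fδ)/sin δ ≈ 0.520.
p = a·p₁ + b·p₂ ≈ (0.116, 0.695, 0.710); φ = arcsin(p_z) ≈ 45.23°, λ = atan2(p_y, p_x) ≈ 80.48°.

≈ 45°N, 80°E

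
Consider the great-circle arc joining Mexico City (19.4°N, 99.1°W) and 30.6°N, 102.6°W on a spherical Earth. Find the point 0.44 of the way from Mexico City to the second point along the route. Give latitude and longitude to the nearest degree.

≈ 24°N, 101°W

Convert each endpoint to a unit vector on the sphere (x = cos φ cos λ, y = cos φ sin λ, z = sin φ).
The central angle between the endpoints is δ = arccos(p₁·p₂) ≈ 0.203 rad (11.6°).
Interpolate at f = 0.44 with slerp weights a = sin((1−f)δ)/sin δ ≈ 0.563, b = sin(fδ)/sin δ ≈ 0.442.
p = a·p₁ + b·p₂ ≈ (-0.167, -0.896, 0.412); φ = arcsin(p_z) ≈ 24.34°, λ = atan2(p_y, p_x) ≈ -100.56°.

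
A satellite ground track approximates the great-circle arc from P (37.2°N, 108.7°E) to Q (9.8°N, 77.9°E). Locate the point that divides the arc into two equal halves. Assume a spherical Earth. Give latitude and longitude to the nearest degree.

From cos δ = sin φ₁ sin φ₂ + cos φ₁ cos φ₂ cos Δλ, the central angle is δ ≈ 0.681 rad (39.0°).
Interpolate at f = 1/2 with slerp weights a = sin((1−f)δ)/sin δ ≈ 0.530, b = sin(fδ)/sin δ ≈ 0.530.
p = a·p₁ + b·p₂ ≈ (-0.026, 0.911, 0.411); φ = arcsin(p_z) ≈ 24.27°, λ = atan2(p_y, p_x) ≈ 91.63°.

≈ (24°N, 92°E)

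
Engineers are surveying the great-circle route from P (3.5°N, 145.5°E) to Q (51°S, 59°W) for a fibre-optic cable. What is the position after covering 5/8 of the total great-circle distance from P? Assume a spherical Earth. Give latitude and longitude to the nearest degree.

Write both endpoints as unit vectors p₁, p₂ with components (cos φ cos λ, cos φ sin λ, sin φ).
The central angle between the endpoints is δ = arccos(p₁·p₂) ≈ 2.238 rad (128.2°).
Interpolate at f = 5/8 with slerp weights a = sin((1−f)δ)/sin δ ≈ 0.948, b = sin(fδ)/sin δ ≈ 1.255.
p = a·p₁ + b·p₂ ≈ (-0.373, -0.141, -0.917); φ = arcsin(p_z) ≈ -66.51°, λ = atan2(p_y, p_x) ≈ -159.28°.

≈ (67°S, 159°W)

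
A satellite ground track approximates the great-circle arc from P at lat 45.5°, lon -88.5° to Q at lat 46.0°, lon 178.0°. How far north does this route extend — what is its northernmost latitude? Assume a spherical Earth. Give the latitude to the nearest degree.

The great circle lies in the plane with unit normal n̂ = (p₁ × p₂)/|p₁ × p₂|.
Here n̂_z ≈ -0.555; the vertex latitude is φ_max = arccos|n̂_z| ≈ 56.3°.
Check via Clairaut: cos φ_max = |cos φ₁| · sin C = cos(45.5°)·sin(52.4°) ≈ 0.555, again giving ≈ 56.3°.

≈ 56°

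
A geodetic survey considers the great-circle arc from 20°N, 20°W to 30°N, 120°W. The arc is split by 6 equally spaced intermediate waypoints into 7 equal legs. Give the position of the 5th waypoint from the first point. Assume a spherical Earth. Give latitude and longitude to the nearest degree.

The haversine formula gives a central angle δ ≈ 1.541 rad (88.3°) between the endpoints.
Interpolate at f = 5/7 with slerp weights a = sin((1−f)δ)/sin δ ≈ 0.426, b = sin(fδ)/sin δ ≈ 0.892.
p = a·p₁ + b·p₂ ≈ (-0.010, -0.806, 0.592); φ = arcsin(p_z) ≈ 36.29°, λ = atan2(p_y, p_x) ≈ -90.69°.

≈ 36°N, 91°W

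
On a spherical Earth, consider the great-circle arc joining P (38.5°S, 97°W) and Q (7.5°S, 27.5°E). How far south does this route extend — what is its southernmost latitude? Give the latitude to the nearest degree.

The great circle lies in the plane with unit normal n̂ = (p₁ × p₂)/|p₁ × p₂|.
Here n̂_z ≈ +0.685; the vertex latitude is φ_max = arccos|n̂_z| ≈ 46.8°.
Check via Clairaut: cos φ_max = |cos φ₁| · sin C = cos(38.5°)·sin(118.9°) ≈ 0.685, again giving ≈ 46.8°.

≈ 47°S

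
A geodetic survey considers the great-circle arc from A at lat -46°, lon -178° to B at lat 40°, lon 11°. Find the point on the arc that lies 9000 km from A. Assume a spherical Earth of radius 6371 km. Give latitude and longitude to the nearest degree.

≈ lat -33°, lon 68°

From cos δ = sin φ₁ sin φ₂ + cos φ₁ cos φ₂ cos Δλ, the central angle is δ ≈ 2.986 rad (171.1°). The total great-circle distance is δ·R ≈ 2.986 × 6371 ≈ 19026 km, so the target fraction is f = 9000/19026 ≈ 0.473.
Interpolate at f ≈ 0.473 with slerp weights a = sin((1−f)δ)/sin δ ≈ 6.466, b = sin(fδ)/sin δ ≈ 6.386.
p = a·p₁ + b·p₂ ≈ (0.313, 0.777, -0.547); φ = arcsin(p_z) ≈ -33.15°, λ = atan2(p_y, p_x) ≈ 68.07°.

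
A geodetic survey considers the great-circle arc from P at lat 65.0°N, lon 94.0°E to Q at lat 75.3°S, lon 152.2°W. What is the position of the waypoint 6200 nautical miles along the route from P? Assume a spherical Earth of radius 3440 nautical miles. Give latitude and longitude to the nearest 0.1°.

≈ lat 32.6°S, lon 137.2°E

Write both endpoints as unit vectors p₁, p₂ with components (cos φ cos λ, cos φ sin λ, sin φ).
The central angle between the endpoints is δ = arccos(p₁·p₂) ≈ 2.739 rad (156.9°). The total great-circle distance is δ·R ≈ 2.739 × 3440 ≈ 9421 nmi, so the target fraction is f = 6200/9421 ≈ 0.658.
Interpolate at f ≈ 0.658 with slerp weights a = sin((1−f)δ)/sin δ ≈ 2.054, b = sin(fδ)/sin δ ≈ 2.482.
p = a·p₁ + b·p₂ ≈ (-0.618, 0.572, -0.539); φ = arcsin(p_z) ≈ -32.65°, λ = atan2(p_y, p_x) ≈ 137.19°.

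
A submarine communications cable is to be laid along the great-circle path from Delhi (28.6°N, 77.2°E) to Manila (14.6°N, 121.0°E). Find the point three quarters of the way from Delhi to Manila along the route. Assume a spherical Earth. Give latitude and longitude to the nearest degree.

Write both endpoints as unit vectors p₁, p₂ with components (cos φ cos λ, cos φ sin λ, sin φ).
The central angle between the endpoints is δ = arccos(p₁·p₂) ≈ 0.747 rad (42.8°).
Interpolate at f = 3/4 with slerp weights a = sin((1−f)δ)/sin δ ≈ 0.273, b = sin(fδ)/sin δ ≈ 0.782.
p = a·p₁ + b·p₂ ≈ (-0.337, 0.883, 0.328); φ = arcsin(p_z) ≈ 19.14°, λ = atan2(p_y, p_x) ≈ 110.88°.

≈ (19°N, 111°E)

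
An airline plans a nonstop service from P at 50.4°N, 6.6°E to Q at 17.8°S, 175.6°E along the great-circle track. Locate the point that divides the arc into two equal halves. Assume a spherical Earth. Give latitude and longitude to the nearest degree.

Convert each endpoint to a unit vector on the sphere (x = cos φ cos λ, y = cos φ sin λ, z = sin φ).
The central angle between the endpoints is δ = arccos(p₁·p₂) ≈ 2.552 rad (146.2°).
Interpolate at f = 1/2 with slerp weights a = sin((1−f)δ)/sin δ ≈ 1.722, b = sin(fδ)/sin δ ≈ 1.722.
p = a·p₁ + b·p₂ ≈ (-0.544, 0.252, 0.800); φ = arcsin(p_z) ≈ 53.15°, λ = atan2(p_y, p_x) ≈ 155.16°.

≈ 53°N, 155°E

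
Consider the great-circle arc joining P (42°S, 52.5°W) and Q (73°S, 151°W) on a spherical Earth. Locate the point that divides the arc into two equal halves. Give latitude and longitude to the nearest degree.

The haversine formula gives a central angle δ ≈ 0.918 rad (52.6°) between the endpoints.
Interpolate at f = 1/2 with slerp weights a = sin((1−f)δ)/sin δ ≈ 0.558, b = sin(fδ)/sin δ ≈ 0.558.
p = a·p₁ + b·p₂ ≈ (0.110, -0.408, -0.906); φ = arcsin(p_z) ≈ -65.02°, λ = atan2(p_y, p_x) ≈ -74.95°.

≈ (65°S, 75°W)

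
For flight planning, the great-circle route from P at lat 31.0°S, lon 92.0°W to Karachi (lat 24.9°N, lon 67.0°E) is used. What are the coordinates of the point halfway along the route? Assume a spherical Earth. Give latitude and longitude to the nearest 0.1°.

≈ lat 16.1°S, lon 3.8°W

Write both endpoints as unit vectors p₁, p₂ with components (cos φ cos λ, cos φ sin λ, sin φ).
The central angle between the endpoints is δ = arccos(p₁·p₂) ≈ 2.801 rad (160.5°).
Interpolate at f = 1/2 with slerp weights a = sin((1−f)δ)/sin δ ≈ 2.954, b = sin(fδ)/sin δ ≈ 2.954.
p = a·p₁ + b·p₂ ≈ (0.959, -0.064, -0.278); φ = arcsin(p_z) ≈ -16.12°, λ = atan2(p_y, p_x) ≈ -3.83°.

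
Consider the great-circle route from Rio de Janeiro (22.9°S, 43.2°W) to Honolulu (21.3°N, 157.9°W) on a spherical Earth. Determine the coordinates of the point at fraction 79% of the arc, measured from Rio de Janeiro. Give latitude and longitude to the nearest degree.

≈ 13°N, 133°W

From cos δ = sin φ₁ sin φ₂ + cos φ₁ cos φ₂ cos Δλ, the central angle is δ ≈ 2.094 rad (120.0°).
Interpolate at f = 0.79 with slerp weights a = sin((1−f)δ)/sin δ ≈ 0.492, b = sin(fδ)/sin δ ≈ 1.151.
p = a·p₁ + b·p₂ ≈ (-0.663, -0.713, 0.227); φ = arcsin(p_z) ≈ 13.10°, λ = atan2(p_y, p_x) ≈ -132.91°.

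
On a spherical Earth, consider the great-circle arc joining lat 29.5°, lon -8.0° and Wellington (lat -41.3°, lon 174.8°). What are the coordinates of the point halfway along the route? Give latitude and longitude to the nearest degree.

Write both endpoints as unit vectors p₁, p₂ with components (cos φ cos λ, cos φ sin λ, sin φ).
The central angle between the endpoints is δ = arccos(p₁·p₂) ≈ 2.932 rad (168.0°).
Interpolate at f = 1/2 with slerp weights a = sin((1−f)δ)/sin δ ≈ 4.777, b = sin(fδ)/sin δ ≈ 4.777.
p = a·p₁ + b·p₂ ≈ (0.543, -0.253, -0.800); φ = arcsin(p_z) ≈ -53.18°, λ = atan2(p_y, p_x) ≈ -25.01°.

≈ lat -53°, lon -25°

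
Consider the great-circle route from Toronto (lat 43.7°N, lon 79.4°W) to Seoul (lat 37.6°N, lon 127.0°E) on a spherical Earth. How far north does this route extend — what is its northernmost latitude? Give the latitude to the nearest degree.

The great circle lies in the plane with unit normal n̂ = (p₁ × p₂)/|p₁ × p₂|.
Here n̂_z ≈ -0.256; the vertex latitude is φ_max = arccos|n̂_z| ≈ 75.2°.

≈ 75°N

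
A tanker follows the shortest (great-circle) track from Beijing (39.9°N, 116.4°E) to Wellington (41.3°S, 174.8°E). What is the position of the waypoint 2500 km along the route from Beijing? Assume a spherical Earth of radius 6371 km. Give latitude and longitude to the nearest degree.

From cos δ = sin φ₁ sin φ₂ + cos φ₁ cos φ₂ cos Δλ, the central angle is δ ≈ 1.692 rad (97.0°). The total great-circle distance is δ·R ≈ 1.692 × 6371 ≈ 10783 km, so the target fraction is f = 2500/10783 ≈ 0.232.
Interpolate at f ≈ 0.232 with slerp weights a = sin((1−f)δ)/sin δ ≈ 0.971, b = sin(fδ)/sin δ ≈ 0.385.
p = a·p₁ + b·p₂ ≈ (-0.619, 0.693, 0.368); φ = arcsin(p_z) ≈ 21.62°, λ = atan2(p_y, p_x) ≈ 131.78°.

≈ (22°N, 132°E)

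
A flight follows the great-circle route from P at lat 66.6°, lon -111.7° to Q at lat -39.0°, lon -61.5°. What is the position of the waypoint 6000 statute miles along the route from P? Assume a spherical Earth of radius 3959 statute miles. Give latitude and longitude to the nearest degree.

The haversine formula gives a central angle δ ≈ 1.961 rad (112.3°) between the endpoints. The total great-circle distance is δ·R ≈ 1.961 × 3959 ≈ 7762 mi, so the target fraction is f = 6000/7762 ≈ 0.773.
Interpolate at f ≈ 0.773 with slerp weights a = sin((1−f)δ)/sin δ ≈ 0.465, b = sin(fδ)/sin δ ≈ 1.079.
p = a·p₁ + b·p₂ ≈ (0.332, -0.909, -0.252); φ = arcsin(p_z) ≈ -14.61°, λ = atan2(p_y, p_x) ≈ -69.94°.

≈ lat -15°, lon -70°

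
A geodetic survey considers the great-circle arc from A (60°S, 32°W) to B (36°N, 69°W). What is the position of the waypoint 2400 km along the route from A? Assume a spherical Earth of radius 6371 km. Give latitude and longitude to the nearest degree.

Convert each endpoint to a unit vector on the sphere (x = cos φ cos λ, y = cos φ sin λ, z = sin φ).
The central angle between the endpoints is δ = arccos(p₁·p₂) ≈ 1.758 rad (100.7°). The total great-circle distance is δ·R ≈ 1.758 × 6371 ≈ 11199 km, so the target fraction is f = 2400/11199 ≈ 0.214.
Interpolate at f ≈ 0.214 with slerp weights a = sin((1−f)δ)/sin δ ≈ 1.000, b = sin(fδ)/sin δ ≈ 0.374.
p = a·p₁ + b·p₂ ≈ (0.532, -0.548, -0.646); φ = arcsin(p_z) ≈ -40.21°, λ = atan2(p_y, p_x) ≈ -45.81°.

≈ (40°S, 46°W)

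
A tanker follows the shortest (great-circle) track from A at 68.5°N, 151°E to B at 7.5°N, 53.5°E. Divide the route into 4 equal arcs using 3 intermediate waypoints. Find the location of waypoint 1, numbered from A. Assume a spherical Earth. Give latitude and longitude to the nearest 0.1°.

≈ 62.7°N, 99.2°E

Convert each endpoint to a unit vector on the sphere (x = cos φ cos λ, y = cos φ sin λ, z = sin φ).
The central angle between the endpoints is δ = arccos(p₁·p₂) ≈ 1.497 rad (85.8°).
Interpolate at f = 1/4 with slerp weights a = sin((1−f)δ)/sin δ ≈ 0.904, b = sin(fδ)/sin δ ≈ 0.367.
p = a·p₁ + b·p₂ ≈ (-0.074, 0.453, 0.889); φ = arcsin(p_z) ≈ 62.70°, λ = atan2(p_y, p_x) ≈ 99.23°.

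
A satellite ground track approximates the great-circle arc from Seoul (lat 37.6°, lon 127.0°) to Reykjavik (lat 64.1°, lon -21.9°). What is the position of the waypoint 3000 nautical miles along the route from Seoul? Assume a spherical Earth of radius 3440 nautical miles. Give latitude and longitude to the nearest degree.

Convert each endpoint to a unit vector on the sphere (x = cos φ cos λ, y = cos φ sin λ, z = sin φ).
The central angle between the endpoints is δ = arccos(p₁·p₂) ≈ 1.316 rad (75.4°). The total great-circle distance is δ·R ≈ 1.316 × 3440 ≈ 4525 nmi, so the target fraction is f = 3000/4525 ≈ 0.663.
Interpolate at f ≈ 0.663 with slerp weights a = sin((1−f)δ)/sin δ ≈ 0.443, b = sin(fδ)/sin δ ≈ 0.791.
p = a·p₁ + b·p₂ ≈ (0.109, 0.152, 0.982); φ = arcsin(p_z) ≈ 79.23°, λ = atan2(p_y, p_x) ≈ 54.22°.

≈ lat 79°, lon 54°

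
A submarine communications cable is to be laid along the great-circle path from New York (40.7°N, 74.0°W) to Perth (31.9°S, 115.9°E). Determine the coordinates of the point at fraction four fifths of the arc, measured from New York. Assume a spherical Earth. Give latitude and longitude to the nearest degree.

The haversine formula gives a central angle δ ≈ 2.935 rad (168.1°) between the endpoints.
Interpolate at f = 4/5 with slerp weights a = sin((1−f)δ)/sin δ ≈ 2.694, b = sin(fδ)/sin δ ≈ 3.469.
p = a·p₁ + b·p₂ ≈ (-0.724, 0.686, -0.076); φ = arcsin(p_z) ≈ -4.39°, λ = atan2(p_y, p_x) ≈ 136.52°.

≈ 4°S, 137°E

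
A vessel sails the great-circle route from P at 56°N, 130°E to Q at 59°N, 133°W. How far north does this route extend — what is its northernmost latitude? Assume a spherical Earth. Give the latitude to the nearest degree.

≈ 67°N

The great circle lies in the plane with unit normal n̂ = (p₁ × p₂)/|p₁ × p₂|.
Here n̂_z ≈ +0.388; the vertex latitude is φ_max = arccos|n̂_z| ≈ 67.2°.
Check via Clairaut: cos φ_max = |cos φ₁| · sin C = cos(56.0°)·sin(43.9°) ≈ 0.388, again giving ≈ 67.2°.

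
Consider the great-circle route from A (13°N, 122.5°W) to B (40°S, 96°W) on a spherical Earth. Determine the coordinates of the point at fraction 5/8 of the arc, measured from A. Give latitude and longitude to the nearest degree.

≈ (21°S, 108°W)

Write both endpoints as unit vectors p₁, p₂ with components (cos φ cos λ, cos φ sin λ, sin φ).
The central angle between the endpoints is δ = arccos(p₁·p₂) ≈ 1.020 rad (58.4°).
Interpolate at f = 5/8 with slerp weights a = sin((1−f)δ)/sin δ ≈ 0.438, b = sin(fδ)/sin δ ≈ 0.698.
p = a·p₁ + b·p₂ ≈ (-0.285, -0.892, -0.350); φ = arcsin(p_z) ≈ -20.51°, λ = atan2(p_y, p_x) ≈ -107.73°.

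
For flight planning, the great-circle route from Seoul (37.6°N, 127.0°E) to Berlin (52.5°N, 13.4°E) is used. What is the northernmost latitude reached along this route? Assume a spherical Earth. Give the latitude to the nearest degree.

≈ 62°N

The great circle lies in the plane with unit normal n̂ = (p₁ × p₂)/|p₁ × p₂|.
Here n̂_z ≈ -0.462; the vertex latitude is φ_max = arccos|n̂_z| ≈ 62.5°.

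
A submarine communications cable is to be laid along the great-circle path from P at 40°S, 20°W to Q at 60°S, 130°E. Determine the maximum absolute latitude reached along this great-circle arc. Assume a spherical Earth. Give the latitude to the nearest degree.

≈ 79°S

The great circle lies in the plane with unit normal n̂ = (p₁ × p₂)/|p₁ × p₂|.
Here n̂_z ≈ +0.197; the vertex latitude is φ_max = arccos|n̂_z| ≈ 78.7°.
Check via Clairaut: cos φ_max = |cos φ₁| · sin C = cos(40.0°)·sin(165.1°) ≈ 0.197, again giving ≈ 78.7°.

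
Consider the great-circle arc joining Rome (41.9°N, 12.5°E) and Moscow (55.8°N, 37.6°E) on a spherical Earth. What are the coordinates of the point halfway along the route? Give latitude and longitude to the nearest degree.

≈ 50°N, 23°E

From cos δ = sin φ₁ sin φ₂ + cos φ₁ cos φ₂ cos Δλ, the central angle is δ ≈ 0.373 rad (21.4°).
Interpolate at f = 1/2 with slerp weights a = sin((1−f)δ)/sin δ ≈ 0.509, b = sin(fδ)/sin δ ≈ 0.509.
p = a·p₁ + b·p₂ ≈ (0.596, 0.256, 0.761); φ = arcsin(p_z) ≈ 49.52°, λ = atan2(p_y, p_x) ≈ 23.27°.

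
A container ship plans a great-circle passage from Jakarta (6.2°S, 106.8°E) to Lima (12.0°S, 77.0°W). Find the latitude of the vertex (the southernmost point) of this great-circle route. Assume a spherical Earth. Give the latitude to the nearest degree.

≈ 78°S

The great circle lies in the plane with unit normal n̂ = (p₁ × p₂)/|p₁ × p₂|.
Here n̂_z ≈ +0.202; the vertex latitude is φ_max = arccos|n̂_z| ≈ 78.3°.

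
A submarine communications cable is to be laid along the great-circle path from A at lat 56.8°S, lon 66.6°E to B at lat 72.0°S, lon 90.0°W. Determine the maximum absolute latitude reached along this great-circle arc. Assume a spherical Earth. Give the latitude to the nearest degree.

The great circle lies in the plane with unit normal n̂ = (p₁ × p₂)/|p₁ × p₂|.
Here n̂_z ≈ -0.088; the vertex latitude is φ_max = arccos|n̂_z| ≈ 85.0°.
Check via Clairaut: cos φ_max = |cos φ₁| · sin C = cos(56.8°)·sin(170.8°) ≈ 0.088, again giving ≈ 85.0°.

≈ 85°S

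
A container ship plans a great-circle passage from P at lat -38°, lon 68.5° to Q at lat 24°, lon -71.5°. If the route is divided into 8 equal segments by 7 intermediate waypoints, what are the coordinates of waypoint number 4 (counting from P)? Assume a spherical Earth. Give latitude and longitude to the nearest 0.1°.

≈ lat -19.4°, lon -13.0°

Convert each endpoint to a unit vector on the sphere (x = cos φ cos λ, y = cos φ sin λ, z = sin φ).
The central angle between the endpoints is δ = arccos(p₁·p₂) ≈ 2.501 rad (143.3°).
Interpolate at f = 4/8 with slerp weights a = sin((1−f)δ)/sin δ ≈ 1.589, b = sin(fδ)/sin δ ≈ 1.589.
p = a·p₁ + b·p₂ ≈ (0.919, -0.212, -0.332); φ = arcsin(p_z) ≈ -19.38°, λ = atan2(p_y, p_x) ≈ -12.96°.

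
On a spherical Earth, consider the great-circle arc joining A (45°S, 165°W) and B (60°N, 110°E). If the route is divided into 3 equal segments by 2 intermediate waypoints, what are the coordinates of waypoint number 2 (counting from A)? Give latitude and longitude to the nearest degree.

Convert each endpoint to a unit vector on the sphere (x = cos φ cos λ, y = cos φ sin λ, z = sin φ).
The central angle between the endpoints is δ = arccos(p₁·p₂) ≈ 2.191 rad (125.6°).
Interpolate at f = 2/3 with slerp weights a = sin((1−f)δ)/sin δ ≈ 0.820, b = sin(fδ)/sin δ ≈ 1.222.
p = a·p₁ + b·p₂ ≈ (-0.769, 0.424, 0.478); φ = arcsin(p_z) ≈ 28.57°, λ = atan2(p_y, p_x) ≈ 151.14°.

≈ (29°N, 151°E)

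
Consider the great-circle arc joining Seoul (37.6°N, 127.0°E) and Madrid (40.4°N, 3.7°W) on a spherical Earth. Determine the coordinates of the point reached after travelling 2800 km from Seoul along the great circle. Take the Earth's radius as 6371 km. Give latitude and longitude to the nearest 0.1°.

≈ (55.8°N, 101.1°E)

The haversine formula gives a central angle δ ≈ 1.569 rad (89.9°) between the endpoints. The total great-circle distance is δ·R ≈ 1.569 × 6371 ≈ 9995 km, so the target fraction is f = 2800/9995 ≈ 0.280.
Interpolate at f ≈ 0.280 with slerp weights a = sin((1−f)δ)/sin δ ≈ 0.904, b = sin(fδ)/sin δ ≈ 0.425.
p = a·p₁ + b·p₂ ≈ (-0.108, 0.551, 0.827); φ = arcsin(p_z) ≈ 55.83°, λ = atan2(p_y, p_x) ≈ 101.06°.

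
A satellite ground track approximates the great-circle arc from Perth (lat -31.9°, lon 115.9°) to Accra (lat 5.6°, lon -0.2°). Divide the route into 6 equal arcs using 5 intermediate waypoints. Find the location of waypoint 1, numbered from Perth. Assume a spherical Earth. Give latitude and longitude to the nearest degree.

≈ lat -33°, lon 93°

Write both endpoints as unit vectors p₁, p₂ with components (cos φ cos λ, cos φ sin λ, sin φ).
The central angle between the endpoints is δ = arccos(p₁·p₂) ≈ 2.008 rad (115.0°).
Interpolate at f = 1/6 with slerp weights a = sin((1−f)δ)/sin δ ≈ 1.098, b = sin(fδ)/sin δ ≈ 0.363.
p = a·p₁ + b·p₂ ≈ (-0.046, 0.837, -0.545); φ = arcsin(p_z) ≈ -33.01°, λ = atan2(p_y, p_x) ≈ 93.17°.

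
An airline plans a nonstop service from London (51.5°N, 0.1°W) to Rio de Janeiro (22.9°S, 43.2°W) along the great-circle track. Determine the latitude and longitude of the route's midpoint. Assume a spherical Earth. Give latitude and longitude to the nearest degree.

Write both endpoints as unit vectors p₁, p₂ with components (cos φ cos λ, cos φ sin λ, sin φ).
The central angle between the endpoints is δ = arccos(p₁·p₂) ≈ 1.456 rad (83.4°).
Interpolate at f = 1/2 with slerp weights a = sin((1−f)δ)/sin δ ≈ 0.670, b = sin(fδ)/sin δ ≈ 0.670.
p = a·p₁ + b·p₂ ≈ (0.867, -0.423, 0.264); φ = arcsin(p_z) ≈ 15.28°, λ = atan2(p_y, p_x) ≈ -26.02°.

≈ 15°N, 26°W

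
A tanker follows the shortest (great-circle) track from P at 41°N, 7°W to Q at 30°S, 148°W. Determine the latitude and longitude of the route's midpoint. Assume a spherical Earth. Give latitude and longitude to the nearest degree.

≈ 16°N, 88°W

The haversine formula gives a central angle δ ≈ 2.561 rad (146.7°) between the endpoints.
Interpolate at f = 1/2 with slerp weights a = sin((1−f)δ)/sin δ ≈ 1.746, b = sin(fδ)/sin δ ≈ 1.746.
p = a·p₁ + b·p₂ ≈ (0.026, -0.962, 0.272); φ = arcsin(p_z) ≈ 15.81°, λ = atan2(p_y, p_x) ≈ -88.48°.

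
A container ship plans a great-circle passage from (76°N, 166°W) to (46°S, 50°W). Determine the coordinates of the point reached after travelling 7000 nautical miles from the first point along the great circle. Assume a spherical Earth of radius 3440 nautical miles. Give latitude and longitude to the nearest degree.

Write both endpoints as unit vectors p₁, p₂ with components (cos φ cos λ, cos φ sin λ, sin φ).
The central angle between the endpoints is δ = arccos(p₁·p₂) ≈ 2.452 rad (140.5°). The total great-circle distance is δ·R ≈ 2.452 × 3440 ≈ 8436 nmi, so the target fraction is f = 7000/8436 ≈ 0.830.
Interpolate at f ≈ 0.830 with slerp weights a = sin((1−f)δ)/sin δ ≈ 0.637, b = sin(fδ)/sin δ ≈ 1.406.
p = a·p₁ + b·p₂ ≈ (0.478, -0.785, -0.393); φ = arcsin(p_z) ≈ -23.14°, λ = atan2(p_y, p_x) ≈ -58.67°.

≈ (23°S, 59°W)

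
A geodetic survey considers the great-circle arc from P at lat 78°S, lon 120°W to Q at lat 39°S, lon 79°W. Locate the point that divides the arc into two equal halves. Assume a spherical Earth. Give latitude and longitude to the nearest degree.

≈ lat 60°S, lon 87°W

The haversine formula gives a central angle δ ≈ 0.741 rad (42.5°) between the endpoints.
Interpolate at f = 1/2 with slerp weights a = sin((1−f)δ)/sin δ ≈ 0.536, b = sin(fδ)/sin δ ≈ 0.536.
p = a·p₁ + b·p₂ ≈ (0.024, -0.506, -0.862); φ = arcsin(p_z) ≈ -59.58°, λ = atan2(p_y, p_x) ≈ -87.31°.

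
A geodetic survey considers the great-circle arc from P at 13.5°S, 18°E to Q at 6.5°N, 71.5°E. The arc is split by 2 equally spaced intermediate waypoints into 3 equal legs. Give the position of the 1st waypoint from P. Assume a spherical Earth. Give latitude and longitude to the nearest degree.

From cos δ = sin φ₁ sin φ₂ + cos φ₁ cos φ₂ cos Δλ, the central angle is δ ≈ 0.991 rad (56.8°).
Interpolate at f = 1/3 with slerp weights a = sin((1−f)δ)/sin δ ≈ 0.733, b = sin(fδ)/sin δ ≈ 0.388.
p = a·p₁ + b·p₂ ≈ (0.800, 0.586, -0.127); φ = arcsin(p_z) ≈ -7.32°, λ = atan2(p_y, p_x) ≈ 36.19°.

≈ 7°S, 36°E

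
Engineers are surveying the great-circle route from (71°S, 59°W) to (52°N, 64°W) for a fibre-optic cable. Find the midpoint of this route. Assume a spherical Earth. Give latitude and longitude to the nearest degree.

≈ (10°S, 62°W)

Convert each endpoint to a unit vector on the sphere (x = cos φ cos λ, y = cos φ sin λ, z = sin φ).
The central angle between the endpoints is δ = arccos(p₁·p₂) ≈ 2.148 rad (123.1°).
Interpolate at f = 1/2 with slerp weights a = sin((1−f)δ)/sin δ ≈ 1.049, b = sin(fδ)/sin δ ≈ 1.049.
p = a·p₁ + b·p₂ ≈ (0.459, -0.873, -0.165); φ = arcsin(p_z) ≈ -9.51°, λ = atan2(p_y, p_x) ≈ -62.27°.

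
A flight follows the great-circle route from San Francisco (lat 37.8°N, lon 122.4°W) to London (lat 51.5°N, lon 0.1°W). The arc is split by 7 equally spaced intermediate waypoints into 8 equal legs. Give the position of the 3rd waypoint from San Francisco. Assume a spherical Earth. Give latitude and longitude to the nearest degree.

The haversine formula gives a central angle δ ≈ 1.352 rad (77.5°) between the endpoints.
Interpolate at f = 3/8 with slerp weights a = sin((1−f)δ)/sin δ ≈ 0.766, b = sin(fδ)/sin δ ≈ 0.497.
p = a·p₁ + b·p₂ ≈ (-0.015, -0.512, 0.859); φ = arcsin(p_z) ≈ 59.20°, λ = atan2(p_y, p_x) ≈ -91.65°.

≈ lat 59°N, lon 92°W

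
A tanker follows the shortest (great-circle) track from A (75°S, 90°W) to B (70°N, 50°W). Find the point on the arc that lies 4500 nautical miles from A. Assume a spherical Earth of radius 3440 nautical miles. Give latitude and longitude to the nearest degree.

≈ (1°S, 67°W)

Convert each endpoint to a unit vector on the sphere (x = cos φ cos λ, y = cos φ sin λ, z = sin φ).
The central angle between the endpoints is δ = arccos(p₁·p₂) ≈ 2.568 rad (147.1°). The total great-circle distance is δ·R ≈ 2.568 × 3440 ≈ 8833 nmi, so the target fraction is f = 4500/8833 ≈ 0.509.
Interpolate at f ≈ 0.509 with slerp weights a = sin((1−f)δ)/sin δ ≈ 1.754, b = sin(fδ)/sin δ ≈ 1.779.
p = a·p₁ + b·p₂ ≈ (0.391, -0.920, -0.022); φ = arcsin(p_z) ≈ -1.28°, λ = atan2(p_y, p_x) ≈ -66.97°.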